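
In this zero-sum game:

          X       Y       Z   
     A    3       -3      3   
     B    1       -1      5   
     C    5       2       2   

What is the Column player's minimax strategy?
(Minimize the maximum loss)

Column should play Y, value = 2

Work:
Column player minimizes Row's maximum payoff:
Column X: max payoff to Row = 5
Column Y: max payoff to Row = 2
Column Z: max payoff to Row = 5
Minimum is 2, achieved by column Y.
Minimax strategy: Y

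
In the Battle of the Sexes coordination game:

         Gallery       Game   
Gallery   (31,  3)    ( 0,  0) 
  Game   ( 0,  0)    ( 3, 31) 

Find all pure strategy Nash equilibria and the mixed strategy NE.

Pure NE: (Gallery, Gallery) and (Game, Game); Mixed NE: p = 0.9118, q = 0.0882

Work:
Check pure NE:
(Gallery, Gallery): (31, 3) - no unilateral deviation beneficial
(Game, Game): (3, 31) - no unilateral deviation beneficial
Mixed NE: P1 plays Gallery with p = 0.9118, P2 plays Gallery with q = 0.0882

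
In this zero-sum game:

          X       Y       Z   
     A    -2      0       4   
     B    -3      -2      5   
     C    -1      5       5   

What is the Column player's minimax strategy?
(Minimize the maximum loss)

Column should play X, value = -1

Work:
Column player minimizes Row's maximum payoff:
Column X: max payoff to Row = -1
Column Y: max payoff to Row = 5
Column Z: max payoff to Row = 5
Minimum is -1, achieved by column X.
Minimax strategy: X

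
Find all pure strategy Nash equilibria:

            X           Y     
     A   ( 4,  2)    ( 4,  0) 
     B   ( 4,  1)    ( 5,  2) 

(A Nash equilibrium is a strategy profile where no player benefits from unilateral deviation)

Nash equilibrium: (A, X), (B, Y)

Work:
Best responses:
  P1 vs X: payoffs [4, 4] → best response A/B (payoff 4)
  P1 vs Y: payoffs [4, 5] → best response B (payoff 5)
  P2 vs A: payoffs [2, 0] → best response X (payoff 2)
  P2 vs B: payoffs [1, 2] → best response Y (payoff 2)
Mutual best responses: (A,X), (B,Y) → Nash equilibria.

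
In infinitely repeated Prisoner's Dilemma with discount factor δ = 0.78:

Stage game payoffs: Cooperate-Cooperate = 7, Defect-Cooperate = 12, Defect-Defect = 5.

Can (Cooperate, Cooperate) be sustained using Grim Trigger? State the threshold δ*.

δ* = 0.7143; since δ = 0.78 ≥ 0.7143, cooperation can be sustained

Work:
For Grim Trigger:
Cooperate forever: 7/(1-δ)
Defect then punished: 12 + 5·δ/(1-δ)
Need: 7/(1-δ) ≥ 12 + 5·δ/(1-δ)
Solving: δ ≥ (T-R)/(T-P) = (12-7)/(12-5) = 0.7143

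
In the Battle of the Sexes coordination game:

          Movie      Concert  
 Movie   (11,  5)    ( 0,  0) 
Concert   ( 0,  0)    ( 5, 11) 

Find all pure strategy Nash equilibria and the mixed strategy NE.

Pure NE: (Movie, Movie) and (Concert, Concert); Mixed NE: p = 0.6875, q = 0.3125

Work:
Check pure NE:
(Movie, Movie): (11, 5) - no unilateral deviation beneficial
(Concert, Concert): (5, 11) - no unilateral deviation beneficial
Mixed NE: P1 plays Movie with p = 0.6875, P2 plays Movie with q = 0.3125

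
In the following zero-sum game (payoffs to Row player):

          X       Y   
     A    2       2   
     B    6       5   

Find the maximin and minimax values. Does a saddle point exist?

Maximin = 5, Minimax = 5, Saddle: True

Work:
Row minimums: [2, 5] → maximin = 5
Column maximums: [6, 5] → minimax = 5
Saddle point exists! Game value = 5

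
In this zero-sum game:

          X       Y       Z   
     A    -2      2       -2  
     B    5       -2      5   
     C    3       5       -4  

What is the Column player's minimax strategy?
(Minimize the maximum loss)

Column should play X or Y or Z (all achieve the minimum), value = 5

Work:
Column player minimizes Row's maximum payoff:
Column X: max payoff to Row = 5
Column Y: max payoff to Row = 5
Column Z: max payoff to Row = 5
Minimum is 5, achieved by columns X, Y, Z (tied).
Each of X or Y or Z is a minimax strategy.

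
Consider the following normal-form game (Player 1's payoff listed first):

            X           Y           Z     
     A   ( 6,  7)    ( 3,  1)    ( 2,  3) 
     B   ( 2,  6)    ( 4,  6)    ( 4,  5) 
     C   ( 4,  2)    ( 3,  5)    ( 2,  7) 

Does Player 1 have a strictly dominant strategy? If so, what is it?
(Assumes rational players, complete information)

No strictly dominant strategy exists for Player 1

Work:
A strategy strictly dominates another if it gives a strictly higher payoff against every opponent action. Compare each pair of P1's strategies column-by-column:
  A vs B: [6 vs 2, 3 vs 4, 2 vs 4] → A does not strictly dominate B (column Y: 3 ≤ 4)
  A vs C: [6 vs 4, 3 vs 3, 2 vs 2] → A does not strictly dominate C (column Y: 3 ≤ 3)
  B vs A: [2 vs 6, 4 vs 3, 4 vs 2] → B does not strictly dominate A (column X: 2 ≤ 6)
  B vs C: [2 vs 4, 4 vs 3, 4 vs 2] → B does not strictly dominate C (column X: 2 ≤ 4)
  C vs A: [4 vs 6, 3 vs 3, 2 vs 2] → C does not strictly dominate A (column X: 4 ≤ 6)
  C vs B: [4 vs 2, 3 vs 4, 2 vs 4] → C does not strictly dominate B (column Y: 3 ≤ 4)
No single strategy strictly dominates all others → no strictly dominant strategy.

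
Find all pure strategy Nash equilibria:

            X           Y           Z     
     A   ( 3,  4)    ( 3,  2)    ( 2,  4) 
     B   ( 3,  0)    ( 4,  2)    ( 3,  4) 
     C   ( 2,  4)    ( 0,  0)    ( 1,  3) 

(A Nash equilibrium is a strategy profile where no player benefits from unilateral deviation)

Nash equilibrium: (A, X), (B, Z)

Work:
Best responses:
  P1 vs X: payoffs [3, 3, 2] → best response A/B (payoff 3)
  P1 vs Y: payoffs [3, 4, 0] → best response B (payoff 4)
  P1 vs Z: payoffs [2, 3, 1] → best response B (payoff 3)
  P2 vs A: payoffs [4, 2, 4] → best response X/Z (payoff 4)
  P2 vs B: payoffs [0, 2, 4] → best response Z (payoff 4)
  P2 vs C: payoffs [4, 0, 3] → best response X (payoff 4)
Mutual best responses: (A,X), (B,Z) → Nash equilibria.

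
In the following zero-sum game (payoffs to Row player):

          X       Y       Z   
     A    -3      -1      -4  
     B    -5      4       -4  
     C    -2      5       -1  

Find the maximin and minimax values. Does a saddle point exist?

Maximin = -2, Minimax = -2, Saddle: True

Work:
Row minimums: [-4, -5, -2] → maximin = -2
Column maximums: [-2, 5, -1] → minimax = -2
Saddle point exists! Game value = -2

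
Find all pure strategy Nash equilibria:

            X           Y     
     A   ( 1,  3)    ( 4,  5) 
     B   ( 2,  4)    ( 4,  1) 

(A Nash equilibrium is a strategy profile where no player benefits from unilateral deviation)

Nash equilibrium: (A, Y), (B, X)

Work:
Best responses:
  P1 vs X: payoffs [1, 2] → best response B (payoff 2)
  P1 vs Y: payoffs [4, 4] → best response A/B (payoff 4)
  P2 vs A: payoffs [3, 5] → best response Y (payoff 5)
  P2 vs B: payoffs [4, 1] → best response X (payoff 4)
Mutual best responses: (A,Y), (B,X) → Nash equilibria.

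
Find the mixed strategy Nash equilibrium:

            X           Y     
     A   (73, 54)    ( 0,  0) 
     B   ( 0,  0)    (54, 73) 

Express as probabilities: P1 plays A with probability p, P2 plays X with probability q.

p = 0.5748, q = 0.4252

Work:
Find probabilities that make opponent indifferent:
P2 chooses q to make P1 indifferent between A and B
P1 chooses p to make P2 indifferent between X and Y
Mixed NE: P1 plays (A: 0.5748, B: 0.4252), P2 plays (X: 0.4252, Y: 0.5748)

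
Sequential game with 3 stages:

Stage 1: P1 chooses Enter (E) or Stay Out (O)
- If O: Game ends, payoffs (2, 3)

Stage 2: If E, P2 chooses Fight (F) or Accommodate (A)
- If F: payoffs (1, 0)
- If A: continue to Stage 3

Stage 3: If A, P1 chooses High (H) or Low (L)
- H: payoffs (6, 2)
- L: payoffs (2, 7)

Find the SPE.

SPE: (E, A, H); Outcome (6, 2)

Work:
Stage 3: P1 chooses H (6 vs 2)
Stage 2: P2: F->0, A->2 (anticipating H). Choose A
Stage 1: P1: O->2, E->6 (anticipating A, H). Choose E
SPE path: E -> A -> H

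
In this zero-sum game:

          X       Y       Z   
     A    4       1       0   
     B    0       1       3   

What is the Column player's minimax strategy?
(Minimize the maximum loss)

Column should play Y, value = 1

Work:
Column player minimizes Row's maximum payoff:
Column X: max payoff to Row = 4
Column Y: max payoff to Row = 1
Column Z: max payoff to Row = 3
Minimum is 1, achieved by column Y.
Minimax strategy: Y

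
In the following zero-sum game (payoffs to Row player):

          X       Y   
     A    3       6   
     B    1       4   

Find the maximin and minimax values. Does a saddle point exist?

Maximin = 3, Minimax = 3, Saddle: True

Work:
Row minimums: [3, 1] → maximin = 3
Column maximums: [3, 6] → minimax = 3
Saddle point exists! Game value = 3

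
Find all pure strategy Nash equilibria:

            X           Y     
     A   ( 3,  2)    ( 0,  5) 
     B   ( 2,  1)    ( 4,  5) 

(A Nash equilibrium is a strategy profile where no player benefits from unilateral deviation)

Nash equilibrium: (B, Y)

Work:
Best responses:
  P1 vs X: payoffs [3, 2] → best response A (payoff 3)
  P1 vs Y: payoffs [0, 4] → best response B (payoff 4)
  P2 vs A: payoffs [2, 5] → best response Y (payoff 5)
  P2 vs B: payoffs [1, 5] → best response Y (payoff 5)
Mutual best responses: (B,Y) → Nash equilibria.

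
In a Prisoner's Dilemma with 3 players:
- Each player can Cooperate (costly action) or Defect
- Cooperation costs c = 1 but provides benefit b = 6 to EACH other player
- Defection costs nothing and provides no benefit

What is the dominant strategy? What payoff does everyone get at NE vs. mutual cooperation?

Dominant: Defect; NE payoff = 0; Coop payoff = 11

Work:
Defect dominates (saves cost c = 1, benefit to others is external)
NE: All defect → everyone gets 0
If all cooperate: each receives (2)×6 - 1 = 11
Social dilemma: 11 > 0 but NE gives 0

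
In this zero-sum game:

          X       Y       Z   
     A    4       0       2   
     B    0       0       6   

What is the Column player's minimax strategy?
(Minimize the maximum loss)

Column should play Y, value = 0

Work:
Column player minimizes Row's maximum payoff:
Column X: max payoff to Row = 4
Column Y: max payoff to Row = 0
Column Z: max payoff to Row = 6
Minimum is 0, achieved by column Y.
Minimax strategy: Y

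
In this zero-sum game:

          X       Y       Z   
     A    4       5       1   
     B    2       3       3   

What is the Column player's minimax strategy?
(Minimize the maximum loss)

Column should play Z, value = 3

Work:
Column player minimizes Row's maximum payoff:
Column X: max payoff to Row = 4
Column Y: max payoff to Row = 5
Column Z: max payoff to Row = 3
Minimum is 3, achieved by column Z.
Minimax strategy: Z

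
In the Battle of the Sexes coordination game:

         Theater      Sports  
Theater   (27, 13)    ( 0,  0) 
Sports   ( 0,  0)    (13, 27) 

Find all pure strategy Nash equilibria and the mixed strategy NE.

Pure NE: (Theater, Theater) and (Sports, Sports); Mixed NE: p = 0.675, q = 0.325

Work:
Check pure NE:
(Theater, Theater): (27, 13) - no unilateral deviation beneficial
(Sports, Sports): (13, 27) - no unilateral deviation beneficial
Mixed NE: P1 plays Theater with p = 0.675, P2 plays Theater with q = 0.325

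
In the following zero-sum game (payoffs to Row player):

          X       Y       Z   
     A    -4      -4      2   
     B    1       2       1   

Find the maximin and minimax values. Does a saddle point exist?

Maximin = 1, Minimax = 1, Saddle: True

Work:
Row minimums: [-4, 1] → maximin = 1
Column maximums: [1, 2, 2] → minimax = 1
Saddle point exists! Game value = 1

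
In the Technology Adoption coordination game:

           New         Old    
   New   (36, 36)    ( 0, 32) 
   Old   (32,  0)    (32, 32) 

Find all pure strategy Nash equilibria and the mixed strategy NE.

Pure NE: (New, New) and (Old, Old); Mixed NE: p = 0.8889, q = 0.8889

Work:
Check pure NE:
(New, New): (36, 36) - no unilateral deviation beneficial
(Old, Old): (32, 32) - no unilateral deviation beneficial
Mixed NE: P1 plays New with p = 0.8889, P2 plays New with q = 0.8889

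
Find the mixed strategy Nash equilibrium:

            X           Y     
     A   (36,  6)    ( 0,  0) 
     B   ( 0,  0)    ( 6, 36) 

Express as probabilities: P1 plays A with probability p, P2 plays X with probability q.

p = 0.8571, q = 0.1429

Work:
Find probabilities that make opponent indifferent:
P2 chooses q to make P1 indifferent between A and B
P1 chooses p to make P2 indifferent between X and Y
Mixed NE: P1 plays (A: 0.8571, B: 0.1429), P2 plays (X: 0.1429, Y: 0.8571)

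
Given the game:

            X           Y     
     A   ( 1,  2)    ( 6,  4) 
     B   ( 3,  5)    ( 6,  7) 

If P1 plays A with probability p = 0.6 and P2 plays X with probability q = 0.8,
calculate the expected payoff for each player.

E[P1] = 2.64, E[P2] = 3.6

Work:
E[P1] = p·q·π₁(A,X) + p·(1-q)·π₁(A,Y) + (1-p)·q·π₁(B,X) + (1-p)·(1-q)·π₁(B,Y)
= 0.6·0.8·1 + 0.6·0.2·6 + 0.4·0.8·3 + 0.4·0.2·6
= 2.64

E[P2] = 3.6 (similar calculation)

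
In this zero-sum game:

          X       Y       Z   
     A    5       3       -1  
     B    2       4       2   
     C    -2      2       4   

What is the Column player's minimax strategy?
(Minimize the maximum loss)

Column should play Y or Z (all achieve the minimum), value = 4

Work:
Column player minimizes Row's maximum payoff:
Column X: max payoff to Row = 5
Column Y: max payoff to Row = 4
Column Z: max payoff to Row = 4
Minimum is 4, achieved by columns Y, Z (tied).
Each of Y or Z is a minimax strategy.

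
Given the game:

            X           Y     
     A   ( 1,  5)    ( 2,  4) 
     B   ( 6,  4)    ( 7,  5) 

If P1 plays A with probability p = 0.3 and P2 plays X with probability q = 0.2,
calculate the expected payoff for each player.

E[P1] = 5.3, E[P2] = 4.62

Work:
E[P1] = p·q·π₁(A,X) + p·(1-q)·π₁(A,Y) + (1-p)·q·π₁(B,X) + (1-p)·(1-q)·π₁(B,Y)
= 0.3·0.2·1 + 0.3·0.8·2 + 0.7·0.2·6 + 0.7·0.8·7
= 5.3

E[P2] = 4.62 (similar calculation)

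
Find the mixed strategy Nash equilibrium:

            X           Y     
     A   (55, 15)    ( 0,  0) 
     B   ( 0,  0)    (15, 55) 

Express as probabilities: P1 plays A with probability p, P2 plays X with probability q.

p = 0.7857, q = 0.2143

Work:
Find probabilities that make opponent indifferent:
P2 chooses q to make P1 indifferent between A and B
P1 chooses p to make P2 indifferent between X and Y
Mixed NE: P1 plays (A: 0.7857, B: 0.2143), P2 plays (X: 0.2143, Y: 0.7857)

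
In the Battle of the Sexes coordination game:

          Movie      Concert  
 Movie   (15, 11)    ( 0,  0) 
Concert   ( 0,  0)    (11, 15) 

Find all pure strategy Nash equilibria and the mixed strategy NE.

Pure NE: (Movie, Movie) and (Concert, Concert); Mixed NE: p = 0.5769, q = 0.4231

Work:
Check pure NE:
(Movie, Movie): (15, 11) - no unilateral deviation beneficial
(Concert, Concert): (11, 15) - no unilateral deviation beneficial
Mixed NE: P1 plays Movie with p = 0.5769, P2 plays Movie with q = 0.4231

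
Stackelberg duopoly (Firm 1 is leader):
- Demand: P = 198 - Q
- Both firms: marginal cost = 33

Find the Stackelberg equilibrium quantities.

q₁* (leader) = 82.5, q₂* (follower) = 41.25

Work:
Follower's reaction: q₂ = (a - c - q₁)/2
Leader substitutes: π₁ = q₁·(a - q₁ - (a-c-q₁)/2 - c)
FOC: q₁* = (198 - 33)/2 = 82.50
Then: q₂* = (198 - 33 - 82.5)/2 = 41.25
Leader has first-mover advantage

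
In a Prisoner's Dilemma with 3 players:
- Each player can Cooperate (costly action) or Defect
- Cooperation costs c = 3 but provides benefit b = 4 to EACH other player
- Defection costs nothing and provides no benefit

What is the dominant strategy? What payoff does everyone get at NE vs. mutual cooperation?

Dominant: Defect; NE payoff = 0; Coop payoff = 5

Work:
Defect dominates (saves cost c = 3, benefit to others is external)
NE: All defect → everyone gets 0
If all cooperate: each receives (2)×4 - 3 = 5
Social dilemma: 5 > 0 but NE gives 0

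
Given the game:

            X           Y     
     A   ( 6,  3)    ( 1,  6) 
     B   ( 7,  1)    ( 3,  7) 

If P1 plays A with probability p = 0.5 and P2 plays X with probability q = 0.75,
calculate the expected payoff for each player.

E[P1] = 5.375, E[P2] = 3.125

Work:
E[P1] = p·q·π₁(A,X) + p·(1-q)·π₁(A,Y) + (1-p)·q·π₁(B,X) + (1-p)·(1-q)·π₁(B,Y)
= 0.5·0.75·6 + 0.5·0.25·1 + 0.5·0.75·7 + 0.5·0.25·3
= 5.375

E[P2] = 3.125 (similar calculation)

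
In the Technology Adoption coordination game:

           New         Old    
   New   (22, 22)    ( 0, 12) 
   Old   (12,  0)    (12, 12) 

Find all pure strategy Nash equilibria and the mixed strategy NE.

Pure NE: (New, New) and (Old, Old); Mixed NE: p = 0.5455, q = 0.5455

Work:
Check pure NE:
(New, New): (22, 22) - no unilateral deviation beneficial
(Old, Old): (12, 12) - no unilateral deviation beneficial
Mixed NE: P1 plays New with p = 0.5455, P2 plays New with q = 0.5455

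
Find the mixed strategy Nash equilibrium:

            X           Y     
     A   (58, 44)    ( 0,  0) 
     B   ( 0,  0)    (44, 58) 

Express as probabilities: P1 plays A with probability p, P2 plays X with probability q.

p = 0.5686, q = 0.4314

Work:
Find probabilities that make opponent indifferent:
P2 chooses q to make P1 indifferent between A and B
P1 chooses p to make P2 indifferent between X and Y
Mixed NE: P1 plays (A: 0.5686, B: 0.4314), P2 plays (X: 0.4314, Y: 0.5686)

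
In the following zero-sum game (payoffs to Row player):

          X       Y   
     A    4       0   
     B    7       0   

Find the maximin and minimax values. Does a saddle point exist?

Maximin = 0, Minimax = 0, Saddle: True

Work:
Row minimums: [0, 0] → maximin = 0
Column maximums: [7, 0] → minimax = 0
Saddle point exists! Game value = 0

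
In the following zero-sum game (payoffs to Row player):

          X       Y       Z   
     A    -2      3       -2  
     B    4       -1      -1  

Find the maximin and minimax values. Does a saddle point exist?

Maximin = -1, Minimax = -1, Saddle: True

Work:
Row minimums: [-2, -1] → maximin = -1
Column maximums: [4, 3, -1] → minimax = -1
Saddle point exists! Game value = -1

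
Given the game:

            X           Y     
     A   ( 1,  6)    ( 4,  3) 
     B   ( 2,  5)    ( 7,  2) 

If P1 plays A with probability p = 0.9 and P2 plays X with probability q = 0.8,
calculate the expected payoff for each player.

E[P1] = 1.74, E[P2] = 5.3

Work:
E[P1] = p·q·π₁(A,X) + p·(1-q)·π₁(A,Y) + (1-p)·q·π₁(B,X) + (1-p)·(1-q)·π₁(B,Y)
= 0.9·0.8·1 + 0.9·0.2·4 + 0.1·0.8·2 + 0.1·0.2·7
= 1.74

E[P2] = 5.3 (similar calculation)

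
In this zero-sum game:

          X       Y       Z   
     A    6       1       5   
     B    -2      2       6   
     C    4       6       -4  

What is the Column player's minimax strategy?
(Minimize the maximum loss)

Column should play X or Y or Z (all achieve the minimum), value = 6

Work:
Column player minimizes Row's maximum payoff:
Column X: max payoff to Row = 6
Column Y: max payoff to Row = 6
Column Z: max payoff to Row = 6
Minimum is 6, achieved by columns X, Y, Z (tied).
Each of X or Y or Z is a minimax strategy.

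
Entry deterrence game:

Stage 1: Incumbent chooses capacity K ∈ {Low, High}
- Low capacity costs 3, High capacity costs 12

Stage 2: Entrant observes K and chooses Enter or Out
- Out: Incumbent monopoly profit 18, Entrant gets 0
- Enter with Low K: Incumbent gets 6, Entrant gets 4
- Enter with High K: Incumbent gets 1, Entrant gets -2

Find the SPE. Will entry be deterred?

SPE: (High, Enter|Low, Out|High); Entry deterred. Incumbent net profit = 6

Work:
After Low K: Entrant enters (4 > 0)
After High K: Entrant stays out (-2 < 0)
Incumbent: Low → 6−3=3, High → 18−12=6
Incumbent chooses High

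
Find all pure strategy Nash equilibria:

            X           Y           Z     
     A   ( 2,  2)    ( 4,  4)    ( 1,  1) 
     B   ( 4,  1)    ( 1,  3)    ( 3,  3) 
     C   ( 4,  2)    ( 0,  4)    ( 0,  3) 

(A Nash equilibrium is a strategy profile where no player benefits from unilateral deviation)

Nash equilibrium: (A, Y), (B, Z)

Work:
Best responses:
  P1 vs X: payoffs [2, 4, 4] → best response B/C (payoff 4)
  P1 vs Y: payoffs [4, 1, 0] → best response A (payoff 4)
  P1 vs Z: payoffs [1, 3, 0] → best response B (payoff 3)
  P2 vs A: payoffs [2, 4, 1] → best response Y (payoff 4)
  P2 vs B: payoffs [1, 3, 3] → best response Y/Z (payoff 3)
  P2 vs C: payoffs [2, 4, 3] → best response Y (payoff 4)
Mutual best responses: (A,Y), (B,Z) → Nash equilibria.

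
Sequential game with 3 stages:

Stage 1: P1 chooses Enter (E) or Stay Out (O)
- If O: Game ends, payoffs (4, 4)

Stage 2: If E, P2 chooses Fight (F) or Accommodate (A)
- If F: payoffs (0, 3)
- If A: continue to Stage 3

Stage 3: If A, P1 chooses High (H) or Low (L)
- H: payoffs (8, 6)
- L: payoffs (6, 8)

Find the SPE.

SPE: (E, A, H); Outcome (8, 6)

Work:
Stage 3: P1 chooses H (8 vs 6)
Stage 2: P2: F->3, A->6 (anticipating H). Choose A
Stage 1: P1: O->4, E->8 (anticipating A, H). Choose E
SPE path: E -> A -> H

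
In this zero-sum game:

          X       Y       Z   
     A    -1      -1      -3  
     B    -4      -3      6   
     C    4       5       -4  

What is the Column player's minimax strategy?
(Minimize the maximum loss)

Column should play X, value = 4

Work:
Column player minimizes Row's maximum payoff:
Column X: max payoff to Row = 4
Column Y: max payoff to Row = 5
Column Z: max payoff to Row = 6
Minimum is 4, achieved by column X.
Minimax strategy: X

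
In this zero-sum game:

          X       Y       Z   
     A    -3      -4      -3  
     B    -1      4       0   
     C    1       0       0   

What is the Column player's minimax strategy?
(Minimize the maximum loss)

Column should play Z, value = 0

Work:
Column player minimizes Row's maximum payoff:
Column X: max payoff to Row = 1
Column Y: max payoff to Row = 4
Column Z: max payoff to Row = 0
Minimum is 0, achieved by column Z.
Minimax strategy: Z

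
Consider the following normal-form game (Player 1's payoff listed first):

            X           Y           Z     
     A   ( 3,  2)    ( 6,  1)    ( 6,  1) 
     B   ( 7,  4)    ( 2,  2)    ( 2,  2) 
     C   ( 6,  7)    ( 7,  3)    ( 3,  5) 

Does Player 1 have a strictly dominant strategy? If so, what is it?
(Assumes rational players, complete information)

No strictly dominant strategy exists for Player 1

Work:
A strategy strictly dominates another if it gives a strictly higher payoff against every opponent action. Compare each pair of P1's strategies column-by-column:
  A vs B: [3 vs 7, 6 vs 2, 6 vs 2] → A does not strictly dominate B (column X: 3 ≤ 7)
  A vs C: [3 vs 6, 6 vs 7, 6 vs 3] → A does not strictly dominate C (column X: 3 ≤ 6)
  B vs A: [7 vs 3, 2 vs 6, 2 vs 6] → B does not strictly dominate A (column Y: 2 ≤ 6)
  B vs C: [7 vs 6, 2 vs 7, 2 vs 3] → B does not strictly dominate C (column Y: 2 ≤ 7)
  C vs A: [6 vs 3, 7 vs 6, 3 vs 6] → C does not strictly dominate A (column Z: 3 ≤ 6)
  C vs B: [6 vs 7, 7 vs 2, 3 vs 2] → C does not strictly dominate B (column X: 6 ≤ 7)
No single strategy strictly dominates all others → no strictly dominant strategy.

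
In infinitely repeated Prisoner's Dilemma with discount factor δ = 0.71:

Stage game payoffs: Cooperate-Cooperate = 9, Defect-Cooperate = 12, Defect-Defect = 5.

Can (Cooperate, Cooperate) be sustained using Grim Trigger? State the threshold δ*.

δ* = 0.4286; since δ = 0.71 ≥ 0.4286, cooperation can be sustained

Work:
For Grim Trigger:
Cooperate forever: 9/(1-δ)
Defect then punished: 12 + 5·δ/(1-δ)
Need: 9/(1-δ) ≥ 12 + 5·δ/(1-δ)
Solving: δ ≥ (T-R)/(T-P) = (12-9)/(12-5) = 0.4286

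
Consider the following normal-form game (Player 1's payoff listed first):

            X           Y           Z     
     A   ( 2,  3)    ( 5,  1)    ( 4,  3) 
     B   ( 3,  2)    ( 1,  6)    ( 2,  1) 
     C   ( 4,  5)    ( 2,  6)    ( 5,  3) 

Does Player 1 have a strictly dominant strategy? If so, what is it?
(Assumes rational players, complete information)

No strictly dominant strategy exists for Player 1

Work:
A strategy strictly dominates another if it gives a strictly higher payoff against every opponent action. Compare each pair of P1's strategies column-by-column:
  A vs B: [2 vs 3, 5 vs 1, 4 vs 2] → A does not strictly dominate B (column X: 2 ≤ 3)
  A vs C: [2 vs 4, 5 vs 2, 4 vs 5] → A does not strictly dominate C (column X: 2 ≤ 4)
  B vs A: [3 vs 2, 1 vs 5, 2 vs 4] → B does not strictly dominate A (column Y: 1 ≤ 5)
  B vs C: [3 vs 4, 1 vs 2, 2 vs 5] → B does not strictly dominate C (column X: 3 ≤ 4)
  C vs A: [4 vs 2, 2 vs 5, 5 vs 4] → C does not strictly dominate A (column Y: 2 ≤ 5)
  C vs B: [4 vs 3, 2 vs 1, 5 vs 2] → C strictly dominates B
No single strategy strictly dominates all others → no strictly dominant strategy.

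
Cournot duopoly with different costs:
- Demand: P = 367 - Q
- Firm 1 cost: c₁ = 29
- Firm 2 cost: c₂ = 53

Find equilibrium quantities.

q₁* = 120.67, q₂* = 96.67

Work:
Reaction: q₁ = (367 - 29 - q₂)/2
Reaction: q₂ = (367 - 53 - q₁)/2
Solve simultaneously:
q₁* = (367 - 2×29 + 53)/3 = 120.67
q₂* = (367 - 2×53 + 29)/3 = 96.67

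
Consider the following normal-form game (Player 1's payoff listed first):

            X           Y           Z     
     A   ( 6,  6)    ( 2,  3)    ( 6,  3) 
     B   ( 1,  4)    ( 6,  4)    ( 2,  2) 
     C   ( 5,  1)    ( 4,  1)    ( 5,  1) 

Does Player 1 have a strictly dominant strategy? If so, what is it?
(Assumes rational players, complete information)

No strictly dominant strategy exists for Player 1

Work:
A strategy strictly dominates another if it gives a strictly higher payoff against every opponent action. Compare each pair of P1's strategies column-by-column:
  A vs B: [6 vs 1, 2 vs 6, 6 vs 2] → A does not strictly dominate B (column Y: 2 ≤ 6)
  A vs C: [6 vs 5, 2 vs 4, 6 vs 5] → A does not strictly dominate C (column Y: 2 ≤ 4)
  B vs A: [1 vs 6, 6 vs 2, 2 vs 6] → B does not strictly dominate A (column X: 1 ≤ 6)
  B vs C: [1 vs 5, 6 vs 4, 2 vs 5] → B does not strictly dominate C (column X: 1 ≤ 5)
  C vs A: [5 vs 6, 4 vs 2, 5 vs 6] → C does not strictly dominate A (column X: 5 ≤ 6)
  C vs B: [5 vs 1, 4 vs 6, 5 vs 2] → C does not strictly dominate B (column Y: 4 ≤ 6)
No single strategy strictly dominates all others → no strictly dominant strategy.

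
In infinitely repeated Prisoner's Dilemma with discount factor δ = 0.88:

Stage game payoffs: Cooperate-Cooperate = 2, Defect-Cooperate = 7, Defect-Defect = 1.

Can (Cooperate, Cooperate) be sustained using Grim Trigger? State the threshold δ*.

δ* = 0.8333; since δ = 0.88 ≥ 0.8333, cooperation can be sustained

Work:
For Grim Trigger:
Cooperate forever: 2/(1-δ)
Defect then punished: 7 + 1·δ/(1-δ)
Need: 2/(1-δ) ≥ 7 + 1·δ/(1-δ)
Solving: δ ≥ (T-R)/(T-P) = (7-2)/(7-1) = 0.8333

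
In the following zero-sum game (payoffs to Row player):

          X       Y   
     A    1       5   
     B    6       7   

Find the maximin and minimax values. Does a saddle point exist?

Maximin = 6, Minimax = 6, Saddle: True

Work:
Row minimums: [1, 6] → maximin = 6
Column maximums: [6, 7] → minimax = 6
Saddle point exists! Game value = 6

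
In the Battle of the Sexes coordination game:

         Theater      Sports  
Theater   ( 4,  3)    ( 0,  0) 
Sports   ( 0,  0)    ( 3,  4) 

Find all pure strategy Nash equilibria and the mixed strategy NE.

Pure NE: (Theater, Theater) and (Sports, Sports); Mixed NE: p = 0.5714, q = 0.4286

Work:
Check pure NE:
(Theater, Theater): (4, 3) - no unilateral deviation beneficial
(Sports, Sports): (3, 4) - no unilateral deviation beneficial
Mixed NE: P1 plays Theater with p = 0.5714, P2 plays Theater with q = 0.4286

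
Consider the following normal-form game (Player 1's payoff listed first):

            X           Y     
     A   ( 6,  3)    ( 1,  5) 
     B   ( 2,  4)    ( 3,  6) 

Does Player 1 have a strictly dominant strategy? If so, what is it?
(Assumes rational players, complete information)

No strictly dominant strategy exists for Player 1

Work:
A strategy strictly dominates another if it gives a strictly higher payoff against every opponent action. Compare each pair of P1's strategies column-by-column:
  A vs B: [6 vs 2, 1 vs 3] → A does not strictly dominate B (column Y: 1 ≤ 3)
  B vs A: [2 vs 6, 3 vs 1] → B does not strictly dominate A (column X: 2 ≤ 6)
No single strategy strictly dominates all others → no strictly dominant strategy.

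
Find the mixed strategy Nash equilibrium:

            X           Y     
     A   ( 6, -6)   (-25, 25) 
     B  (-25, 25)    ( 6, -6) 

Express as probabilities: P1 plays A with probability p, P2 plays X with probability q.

p = 0.5, q = 0.5

Work:
Find probabilities that make opponent indifferent:
P2 chooses q to make P1 indifferent between A and B
P1 chooses p to make P2 indifferent between X and Y
Mixed NE: P1 plays (A: 0.5, B: 0.5), P2 plays (X: 0.5, Y: 0.5)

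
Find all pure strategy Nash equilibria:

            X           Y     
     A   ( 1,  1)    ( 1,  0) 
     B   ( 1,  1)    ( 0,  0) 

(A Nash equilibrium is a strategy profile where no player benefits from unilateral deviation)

Nash equilibrium: (A, X), (B, X)

Work:
Best responses:
  P1 vs X: payoffs [1, 1] → best response A/B (payoff 1)
  P1 vs Y: payoffs [1, 0] → best response A (payoff 1)
  P2 vs A: payoffs [1, 0] → best response X (payoff 1)
  P2 vs B: payoffs [1, 0] → best response X (payoff 1)
Mutual best responses: (A,X), (B,X) → Nash equilibria.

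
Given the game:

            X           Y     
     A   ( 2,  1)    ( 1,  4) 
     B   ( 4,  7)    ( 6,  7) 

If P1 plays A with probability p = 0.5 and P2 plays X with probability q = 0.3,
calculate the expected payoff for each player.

E[P1] = 3.35, E[P2] = 5.05

Work:
E[P1] = p·q·π₁(A,X) + p·(1-q)·π₁(A,Y) + (1-p)·q·π₁(B,X) + (1-p)·(1-q)·π₁(B,Y)
= 0.5·0.3·2 + 0.5·0.7·1 + 0.5·0.3·4 + 0.5·0.7·6
= 3.35

E[P2] = 5.05 (similar calculation)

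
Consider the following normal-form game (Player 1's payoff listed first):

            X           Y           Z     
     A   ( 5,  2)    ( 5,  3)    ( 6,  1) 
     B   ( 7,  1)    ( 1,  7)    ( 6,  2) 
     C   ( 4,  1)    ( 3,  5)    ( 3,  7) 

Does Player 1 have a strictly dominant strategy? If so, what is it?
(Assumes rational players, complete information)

No strictly dominant strategy exists for Player 1

Work:
A strategy strictly dominates another if it gives a strictly higher payoff against every opponent action. Compare each pair of P1's strategies column-by-column:
  A vs B: [5 vs 7, 5 vs 1, 6 vs 6] → A does not strictly dominate B (column X: 5 ≤ 7)
  A vs C: [5 vs 4, 5 vs 3, 6 vs 3] → A strictly dominates C
  B vs A: [7 vs 5, 1 vs 5, 6 vs 6] → B does not strictly dominate A (column Y: 1 ≤ 5)
  B vs C: [7 vs 4, 1 vs 3, 6 vs 3] → B does not strictly dominate C (column Y: 1 ≤ 3)
  C vs A: [4 vs 5, 3 vs 5, 3 vs 6] → C does not strictly dominate A (column X: 4 ≤ 5)
  C vs B: [4 vs 7, 3 vs 1, 3 vs 6] → C does not strictly dominate B (column X: 4 ≤ 7)
No single strategy strictly dominates all others → no strictly dominant strategy.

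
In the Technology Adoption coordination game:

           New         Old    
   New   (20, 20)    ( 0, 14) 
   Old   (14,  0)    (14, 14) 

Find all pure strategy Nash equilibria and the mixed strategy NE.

Pure NE: (New, New) and (Old, Old); Mixed NE: p = 0.7, q = 0.7

Work:
Check pure NE:
(New, New): (20, 20) - no unilateral deviation beneficial
(Old, Old): (14, 14) - no unilateral deviation beneficial
Mixed NE: P1 plays New with p = 0.7, P2 plays New with q = 0.7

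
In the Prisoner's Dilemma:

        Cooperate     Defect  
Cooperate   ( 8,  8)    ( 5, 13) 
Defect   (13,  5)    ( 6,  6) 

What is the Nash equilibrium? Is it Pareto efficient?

(Defect, Defect) is NE; not Pareto efficient

Work:
Defect dominates Cooperate for both players:
If P2 cooperates: Defect (13) > Cooperate (8)
If P2 defects: Defect (6) > Cooperate (5)
NE: (Defect, Defect) with payoff (6, 6)
But (Cooperate, Cooperate) = (8, 8) Pareto dominates (6, 6)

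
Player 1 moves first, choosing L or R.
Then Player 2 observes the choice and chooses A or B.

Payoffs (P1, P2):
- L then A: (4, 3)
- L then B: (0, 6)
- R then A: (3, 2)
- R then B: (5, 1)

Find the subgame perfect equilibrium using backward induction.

P1 plays R, P2 plays B after L and A after R; Payoff (3, 2)

Work:
Backward induction:
After L: P2 chooses B → P1 gets 0
After R: P2 chooses A → P1 gets 3
P1 chooses R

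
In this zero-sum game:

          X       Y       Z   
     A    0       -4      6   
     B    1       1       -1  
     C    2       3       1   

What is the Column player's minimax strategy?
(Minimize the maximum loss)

Column should play X, value = 2

Work:
Column player minimizes Row's maximum payoff:
Column X: max payoff to Row = 2
Column Y: max payoff to Row = 3
Column Z: max payoff to Row = 6
Minimum is 2, achieved by column X.
Minimax strategy: X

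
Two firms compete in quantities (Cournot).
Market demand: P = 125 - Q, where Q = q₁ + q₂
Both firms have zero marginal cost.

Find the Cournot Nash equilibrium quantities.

q₁* = q₂* = 41.67; P* = 41.67

Work:
Profit: π_i = P·q_i = (a - q_i - q_j)·q_i
FOC: ∂π_i/∂q_i = a - 2q_i - q_j = 0
Reaction function: q_i = (125 - q_j)/2
Symmetry: q* = 125/3 = 41.67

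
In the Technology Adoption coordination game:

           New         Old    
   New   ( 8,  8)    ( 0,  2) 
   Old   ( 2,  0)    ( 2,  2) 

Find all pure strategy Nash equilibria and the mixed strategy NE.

Pure NE: (New, New) and (Old, Old); Mixed NE: p = 0.25, q = 0.25

Work:
Check pure NE:
(New, New): (8, 8) - no unilateral deviation beneficial
(Old, Old): (2, 2) - no unilateral deviation beneficial
Mixed NE: P1 plays New with p = 0.25, P2 plays New with q = 0.25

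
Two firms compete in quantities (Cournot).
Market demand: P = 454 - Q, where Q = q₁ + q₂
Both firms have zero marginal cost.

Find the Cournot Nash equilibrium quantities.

q₁* = q₂* = 151.33; P* = 151.33

Work:
Profit: π_i = P·q_i = (a - q_i - q_j)·q_i
FOC: ∂π_i/∂q_i = a - 2q_i - q_j = 0
Reaction function: q_i = (454 - q_j)/2
Symmetry: q* = 454/3 = 151.33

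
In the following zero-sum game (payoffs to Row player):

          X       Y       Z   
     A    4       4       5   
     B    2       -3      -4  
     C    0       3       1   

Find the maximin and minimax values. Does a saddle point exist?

Maximin = 4, Minimax = 4, Saddle: True

Work:
Row minimums: [4, -4, 0] → maximin = 4
Column maximums: [4, 4, 5] → minimax = 4
Saddle point exists! Game value = 4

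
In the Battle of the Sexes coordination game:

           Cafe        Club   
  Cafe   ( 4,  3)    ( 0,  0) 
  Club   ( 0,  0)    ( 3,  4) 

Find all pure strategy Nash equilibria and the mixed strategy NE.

Pure NE: (Cafe, Cafe) and (Club, Club); Mixed NE: p = 0.5714, q = 0.4286

Work:
Check pure NE:
(Cafe, Cafe): (4, 3) - no unilateral deviation beneficial
(Club, Club): (3, 4) - no unilateral deviation beneficial
Mixed NE: P1 plays Cafe with p = 0.5714, P2 plays Cafe with q = 0.4286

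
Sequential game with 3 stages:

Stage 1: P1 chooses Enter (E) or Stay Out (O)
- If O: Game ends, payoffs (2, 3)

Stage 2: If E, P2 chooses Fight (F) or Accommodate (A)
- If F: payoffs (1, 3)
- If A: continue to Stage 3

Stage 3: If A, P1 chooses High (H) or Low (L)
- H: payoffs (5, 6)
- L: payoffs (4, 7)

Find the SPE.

SPE: (E, A, H); Outcome (5, 6)

Work:
Stage 3: P1 chooses H (5 vs 4)
Stage 2: P2: F->3, A->6 (anticipating H). Choose A
Stage 1: P1: O->2, E->5 (anticipating A, H). Choose E
SPE path: E -> A -> H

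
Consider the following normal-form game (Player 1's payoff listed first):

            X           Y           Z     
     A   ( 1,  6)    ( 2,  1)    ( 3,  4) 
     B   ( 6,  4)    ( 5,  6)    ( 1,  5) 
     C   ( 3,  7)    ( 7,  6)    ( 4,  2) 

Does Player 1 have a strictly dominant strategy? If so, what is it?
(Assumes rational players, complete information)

No strictly dominant strategy exists for Player 1

Work:
A strategy strictly dominates another if it gives a strictly higher payoff against every opponent action. Compare each pair of P1's strategies column-by-column:
  A vs B: [1 vs 6, 2 vs 5, 3 vs 1] → A does not strictly dominate B (column X: 1 ≤ 6)
  A vs C: [1 vs 3, 2 vs 7, 3 vs 4] → A does not strictly dominate C (column X: 1 ≤ 3)
  B vs A: [6 vs 1, 5 vs 2, 1 vs 3] → B does not strictly dominate A (column Z: 1 ≤ 3)
  B vs C: [6 vs 3, 5 vs 7, 1 vs 4] → B does not strictly dominate C (column Y: 5 ≤ 7)
  C vs A: [3 vs 1, 7 vs 2, 4 vs 3] → C strictly dominates A
  C vs B: [3 vs 6, 7 vs 5, 4 vs 1] → C does not strictly dominate B (column X: 3 ≤ 6)
No single strategy strictly dominates all others → no strictly dominant strategy.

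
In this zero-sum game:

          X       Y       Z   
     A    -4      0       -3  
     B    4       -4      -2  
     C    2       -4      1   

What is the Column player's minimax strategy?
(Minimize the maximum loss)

Column should play Y, value = 0

Work:
Column player minimizes Row's maximum payoff:
Column X: max payoff to Row = 4
Column Y: max payoff to Row = 0
Column Z: max payoff to Row = 1
Minimum is 0, achieved by column Y.
Minimax strategy: Y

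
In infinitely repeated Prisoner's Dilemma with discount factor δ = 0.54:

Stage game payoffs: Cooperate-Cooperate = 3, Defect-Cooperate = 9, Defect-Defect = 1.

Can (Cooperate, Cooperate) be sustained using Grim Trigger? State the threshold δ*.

δ* = 0.75; since δ = 0.54 < 0.75, cooperation cannot be sustained

Work:
For Grim Trigger:
Cooperate forever: 3/(1-δ)
Defect then punished: 9 + 1·δ/(1-δ)
Need: 3/(1-δ) ≥ 9 + 1·δ/(1-δ)
Solving: δ ≥ (T-R)/(T-P) = (9-3)/(9-1) = 0.75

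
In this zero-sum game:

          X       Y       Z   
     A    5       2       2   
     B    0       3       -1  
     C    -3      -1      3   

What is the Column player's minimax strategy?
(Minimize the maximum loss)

Column should play Y or Z (all achieve the minimum), value = 3

Work:
Column player minimizes Row's maximum payoff:
Column X: max payoff to Row = 5
Column Y: max payoff to Row = 3
Column Z: max payoff to Row = 3
Minimum is 3, achieved by columns Y, Z (tied).
Each of Y or Z is a minimax strategy.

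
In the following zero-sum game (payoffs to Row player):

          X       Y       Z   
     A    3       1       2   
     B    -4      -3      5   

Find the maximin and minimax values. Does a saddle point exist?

Maximin = 1, Minimax = 1, Saddle: True

Work:
Row minimums: [1, -4] → maximin = 1
Column maximums: [3, 1, 5] → minimax = 1
Saddle point exists! Game value = 1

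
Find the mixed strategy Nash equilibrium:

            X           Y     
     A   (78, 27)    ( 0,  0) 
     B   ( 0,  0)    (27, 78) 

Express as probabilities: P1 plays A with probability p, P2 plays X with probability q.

p = 0.7429, q = 0.2571

Work:
Find probabilities that make opponent indifferent:
P2 chooses q to make P1 indifferent between A and B
P1 chooses p to make P2 indifferent between X and Y
Mixed NE: P1 plays (A: 0.7429, B: 0.2571), P2 plays (X: 0.2571, Y: 0.7429)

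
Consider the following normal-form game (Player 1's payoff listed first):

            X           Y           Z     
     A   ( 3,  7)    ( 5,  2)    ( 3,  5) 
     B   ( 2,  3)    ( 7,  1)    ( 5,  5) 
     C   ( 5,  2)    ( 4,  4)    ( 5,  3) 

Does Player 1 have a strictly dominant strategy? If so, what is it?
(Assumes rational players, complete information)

No strictly dominant strategy exists for Player 1

Work:
A strategy strictly dominates another if it gives a strictly higher payoff against every opponent action. Compare each pair of P1's strategies column-by-column:
  A vs B: [3 vs 2, 5 vs 7, 3 vs 5] → A does not strictly dominate B (column Y: 5 ≤ 7)
  A vs C: [3 vs 5, 5 vs 4, 3 vs 5] → A does not strictly dominate C (column X: 3 ≤ 5)
  B vs A: [2 vs 3, 7 vs 5, 5 vs 3] → B does not strictly dominate A (column X: 2 ≤ 3)
  B vs C: [2 vs 5, 7 vs 4, 5 vs 5] → B does not strictly dominate C (column X: 2 ≤ 5)
  C vs A: [5 vs 3, 4 vs 5, 5 vs 3] → C does not strictly dominate A (column Y: 4 ≤ 5)
  C vs B: [5 vs 2, 4 vs 7, 5 vs 5] → C does not strictly dominate B (column Y: 4 ≤ 7)
No single strategy strictly dominates all others → no strictly dominant strategy.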